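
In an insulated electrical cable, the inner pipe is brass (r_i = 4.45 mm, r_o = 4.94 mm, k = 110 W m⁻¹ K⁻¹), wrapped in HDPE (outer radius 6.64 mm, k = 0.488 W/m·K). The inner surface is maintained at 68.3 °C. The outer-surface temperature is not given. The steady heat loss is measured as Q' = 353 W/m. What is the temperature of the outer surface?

Sum the resistances:
  R'_brass = ln(0.00494/0.00445)/(2πk) = 0.1045/(2π·110) = 1.511×10^-4 m·K/W
  R'_HDPE = ln(0.00664/0.00494)/(2πk) = 0.2957/(2π·0.488) = 0.09645 m·K/W
ΣR = 0.09661 m·K/W
ΔT = Q'·ΣR = 353 × 0.09661 = 34.10 K
Heat flows outward, so T_out = T_in − ΔT = 68.3 − 34.10 = 34.2 °C

T_out = 34.2 °C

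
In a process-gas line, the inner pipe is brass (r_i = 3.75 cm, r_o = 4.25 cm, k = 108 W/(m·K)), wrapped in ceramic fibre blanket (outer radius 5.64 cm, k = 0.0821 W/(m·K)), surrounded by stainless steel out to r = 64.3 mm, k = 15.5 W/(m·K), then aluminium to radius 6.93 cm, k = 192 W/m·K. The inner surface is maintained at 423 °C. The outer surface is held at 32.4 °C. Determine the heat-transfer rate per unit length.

Resistance network (inner→outer):
  R'_brass = ln(0.0425/0.0375)/(2πk) = 0.1252/(2π·108) = 1.844×10^-4 m·K/W
  R'_ceramic fibre blanket = ln(0.0564/0.0425)/(2πk) = 0.2830/(2π·0.0821) = 0.5485 m·K/W
  R'_stainless steel = ln(0.0643/0.0564)/(2πk) = 0.1311/(2π·15.5) = 0.001346 m·K/W
  R'_aluminium = ln(0.0693/0.0643)/(2πk) = 0.07489/(2π·192) = 6.207×10^-5 m·K/W
ΣR = 1.844×10^-4 + 0.5485 + 0.001346 + 6.207×10^-5 = 0.5501 m·K/W
Q' = ΔT/ΣR = (423 °C − 32.4 °C)/0.5501 = 710 W/m

Q' = 710 W/m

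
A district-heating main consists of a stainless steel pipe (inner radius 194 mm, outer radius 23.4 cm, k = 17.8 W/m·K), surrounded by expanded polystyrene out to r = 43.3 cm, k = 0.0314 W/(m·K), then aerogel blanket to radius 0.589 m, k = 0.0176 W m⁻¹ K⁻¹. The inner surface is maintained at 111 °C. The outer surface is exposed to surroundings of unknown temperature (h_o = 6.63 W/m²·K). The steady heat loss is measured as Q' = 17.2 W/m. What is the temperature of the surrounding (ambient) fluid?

T_out = 8.8 °C

Series resistances:
  R'_stainless steel = ln(0.234/0.194)/(2πk) = 0.1875/(2π·17.8) = 0.001676 m·K/W
  R'_expanded polystyrene = ln(0.433/0.234)/(2πk) = 0.6154/(2π·0.0314) = 3.119 m·K/W
  R'_aerogel blanket = ln(0.589/0.433)/(2πk) = 0.3077/(2π·0.0176) = 2.782 m·K/W
  R'_conv,out = 1/(2πr h) = 1/(2π·0.589·6.63) = 0.04076 m·K/W
ΣR = 5.944 m·K/W
ΔT = Q'·ΣR = 17.2 × 5.944 = 102.2 K
Heat flows outward, so T_out = T_in − ΔT = 111 − 102.2 = 8.8 °C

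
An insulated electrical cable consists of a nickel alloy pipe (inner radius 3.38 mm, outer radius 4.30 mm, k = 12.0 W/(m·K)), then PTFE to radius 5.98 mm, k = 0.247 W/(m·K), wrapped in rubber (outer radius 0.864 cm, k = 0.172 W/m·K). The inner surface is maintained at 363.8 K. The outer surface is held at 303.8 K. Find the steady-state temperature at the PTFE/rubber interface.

Series thermal resistances, inner to outer:
  R'_nickel alloy = ln(0.00430/0.00338)/(2πk) = 0.2407/(2π·12.0) = 0.003193 m·K/W
  R'_PTFE = ln(0.00598/0.00430)/(2πk) = 0.3298/(2π·0.247) = 0.2125 m·K/W
  R'_rubber = ln(0.00864/0.00598)/(2πk) = 0.3680/(2π·0.172) = 0.3405 m·K/W
ΣR = 0.003193 + 0.2125 + 0.3405 = 0.5562 m·K/W
Q' = ΔT/ΣR = (363.8 K − 303.8 K)/0.5562 = 107.9 W/m
From the inner boundary to the PTFE/rubber interface, ΣR_partial = 0.2157 m·K/W.
T_interface = T_in − Q'·ΣR_partial = 363.8 K − (107.9)(0.2157) = 340.5 K

T = 340.5 K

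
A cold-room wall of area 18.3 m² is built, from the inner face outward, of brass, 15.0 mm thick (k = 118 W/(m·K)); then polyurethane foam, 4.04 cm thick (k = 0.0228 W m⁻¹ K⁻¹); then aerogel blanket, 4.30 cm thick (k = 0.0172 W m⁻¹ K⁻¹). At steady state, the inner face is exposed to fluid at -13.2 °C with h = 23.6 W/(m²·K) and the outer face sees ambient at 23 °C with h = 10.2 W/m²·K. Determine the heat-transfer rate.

Q = 150 W

Series thermal resistances, inner to outer:
  R_conv,in = 1/(hA) = 1/(23.6·18.3) = 0.002315 K/W
  R_brass = L/(kA) = 0.0150/(118·18.3) = 6.946×10^-6 K/W
  R_polyurethane foam = L/(kA) = 0.0404/(0.0228·18.3) = 0.09683 K/W
  R_aerogel blanket = L/(kA) = 0.0430/(0.0172·18.3) = 0.1366 K/W
  R_conv,out = 1/(hA) = 1/(10.2·18.3) = 0.005357 K/W
ΣR = 0.002315 + 6.946×10^-6 + 0.09683 + 0.1366 + 0.005357 = 0.2411 K/W
Q = ΔT/ΣR = (-13.2 °C − 23 °C)/0.2411 = -150 W
(Negative Q ⇒ heat flows inward; heat gain = 150 W.)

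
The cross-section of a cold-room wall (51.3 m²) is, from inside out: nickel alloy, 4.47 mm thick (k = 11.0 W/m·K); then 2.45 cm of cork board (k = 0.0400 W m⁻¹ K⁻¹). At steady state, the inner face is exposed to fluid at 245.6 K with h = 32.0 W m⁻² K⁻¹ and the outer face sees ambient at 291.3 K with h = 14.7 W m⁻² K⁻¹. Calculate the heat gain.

Series thermal resistances, inner to outer:
  R_conv,in = 1/(hA) = 1/(32.0·51.3) = 6.092×10^-4 K/W
  R_nickel alloy = L/(kA) = 0.00447/(11.0·51.3) = 7.921×10^-6 K/W
  R_cork board = L/(kA) = 0.0245/(0.0400·51.3) = 0.01194 K/W
  R_conv,out = 1/(hA) = 1/(14.7·51.3) = 0.001326 K/W
ΣR = 6.092×10^-4 + 7.921×10^-6 + 0.01194 + 0.001326 = 0.01388 K/W
Q = ΔT/ΣR = (245.6 K − 291.3 K)/0.01388 = -3290 W
(Negative Q ⇒ heat flows inward; heat gain = 3290 W.)

Q = 3.29 kW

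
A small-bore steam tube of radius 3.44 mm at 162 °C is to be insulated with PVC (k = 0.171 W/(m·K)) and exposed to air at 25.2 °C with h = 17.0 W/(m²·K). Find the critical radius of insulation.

For a cylinder, r_cr = k_ins/h = 0.171/17.0 = 0.0101 m = 1.01 cm

r_cr = 1.01 cm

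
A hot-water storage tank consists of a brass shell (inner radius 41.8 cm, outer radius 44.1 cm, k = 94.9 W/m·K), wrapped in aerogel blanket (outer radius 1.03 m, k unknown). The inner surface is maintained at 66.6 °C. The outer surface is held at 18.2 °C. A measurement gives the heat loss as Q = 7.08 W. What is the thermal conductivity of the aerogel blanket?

k = 0.0151 W/m·K

ΣR = ΔT/Q = |66.6 − 18.2|/7.08 = 6.836 K/W
Known resistances:
  R_brass = (1/0.418 − 1/0.441)/(4πk) = 0.1248/(4π·94.9) = 1.046×10^-4 K/W
R_aerogel blanket = ΣR − ΣR_known = 6.836 − 1.046×10^-4 = 6.836 K/W
(1/r₁−1/r₂)/(4πk) = 6.836 ⇒ k = 1.297/(4π·6.836) = 0.0151 W/m·K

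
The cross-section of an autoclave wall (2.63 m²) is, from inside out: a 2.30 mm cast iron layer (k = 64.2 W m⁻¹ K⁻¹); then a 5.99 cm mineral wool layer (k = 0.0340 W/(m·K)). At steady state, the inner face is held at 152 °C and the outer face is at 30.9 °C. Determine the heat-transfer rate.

Q = 181 W

Resistance network (inner→outer):
  R_cast iron = L/(kA) = 0.00230/(64.2·2.63) = 1.362×10^-5 K/W
  R_mineral wool = L/(kA) = 0.0599/(0.0340·2.63) = 0.6699 K/W
ΣR = 1.362×10^-5 + 0.6699 = 0.6699 K/W
Q = ΔT/ΣR = (152 °C − 30.9 °C)/0.6699 = 181 W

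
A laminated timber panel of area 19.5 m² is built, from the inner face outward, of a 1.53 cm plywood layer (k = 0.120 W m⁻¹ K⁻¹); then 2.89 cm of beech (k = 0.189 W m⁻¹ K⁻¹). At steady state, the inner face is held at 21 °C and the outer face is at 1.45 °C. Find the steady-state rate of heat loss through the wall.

Q = 1360 W

Treat each layer as a resistance in series:
  R_plywood = L/(kA) = 0.0153/(0.120·19.5) = 0.006538 K/W
  R_beech = L/(kA) = 0.0289/(0.189·19.5) = 0.007842 K/W
ΣR = 0.006538 + 0.007842 = 0.01438 K/W
Q = ΔT/ΣR = (21 °C − 1.45 °C)/0.01438 = 1360 W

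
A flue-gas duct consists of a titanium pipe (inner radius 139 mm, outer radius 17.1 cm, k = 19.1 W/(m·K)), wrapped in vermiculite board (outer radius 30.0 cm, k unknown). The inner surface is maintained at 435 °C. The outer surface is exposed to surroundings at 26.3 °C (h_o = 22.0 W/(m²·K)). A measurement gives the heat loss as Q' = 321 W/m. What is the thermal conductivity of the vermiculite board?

ΣR = ΔT/Q' = |435 − 26.3|/321 = 1.273 m·K/W
Known resistances:
  R'_titanium = ln(0.171/0.139)/(2πk) = 0.2072/(2π·19.1) = 0.001726 m·K/W
  R'_conv,out = 1/(2πr h) = 1/(2π·0.300·22.0) = 0.02411 m·K/W
R_vermiculite board = ΣR − ΣR_known = 1.273 − 0.02584 = 1.247 m·K/W
ln(r₂/r₁)/(2πk) = 1.247 ⇒ k = 0.5621/(2π·1.247) = 0.0717 W/m·K

k = 0.0717 W/m·K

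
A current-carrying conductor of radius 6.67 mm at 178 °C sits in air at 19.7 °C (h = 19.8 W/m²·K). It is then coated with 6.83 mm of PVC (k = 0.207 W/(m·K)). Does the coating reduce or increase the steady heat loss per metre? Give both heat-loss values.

Critical radius for a cylinder: r_cr = k/h = 0.0105 m = 1.05 cm.
Outer radius after coating: r₂ = 0.00667 + 0.00683 = 0.01350 m.
r₁ < r_cr < r₂: heat loss rises to a maximum at r_cr then falls. Whether the coating helps depends on whether Q(r₂) has dropped back below Q(r₁).
Bare: R = 1/(2πr₁h) = 1.205 m·K/W; Q = 158.3/1.205 = 131 W/m.
Coated: R = R_cond + R_conv = 1.138 m·K/W; Q = 158.3/1.138 = 139 W/m.

increases: 131 → 139 W/m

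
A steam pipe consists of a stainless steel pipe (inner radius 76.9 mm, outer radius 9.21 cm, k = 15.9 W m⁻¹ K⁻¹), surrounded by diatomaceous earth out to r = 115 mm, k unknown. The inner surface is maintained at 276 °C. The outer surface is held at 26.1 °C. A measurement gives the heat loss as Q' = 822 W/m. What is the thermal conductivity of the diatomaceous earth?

ΣR = ΔT/Q' = |276 − 26.1|/822 = 0.3040 m·K/W
Known resistances:
  R'_stainless steel = ln(0.0921/0.0769)/(2πk) = 0.1804/(2π·15.9) = 0.001805 m·K/W
R_diatomaceous earth = ΣR − ΣR_known = 0.3040 − 0.001805 = 0.3022 m·K/W
ln(r₂/r₁)/(2πk) = 0.3022 ⇒ k = 0.2221/(2π·0.3022) = 0.117 W/m·K

k = 0.117 W/m·K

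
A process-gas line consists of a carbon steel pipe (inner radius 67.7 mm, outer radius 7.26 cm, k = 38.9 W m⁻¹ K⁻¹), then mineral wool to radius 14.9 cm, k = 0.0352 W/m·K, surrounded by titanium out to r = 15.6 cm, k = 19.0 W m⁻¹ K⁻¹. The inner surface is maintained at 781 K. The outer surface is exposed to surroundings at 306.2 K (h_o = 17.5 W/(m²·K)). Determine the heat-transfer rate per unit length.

Resistance network (inner→outer):
  R'_carbon steel = ln(0.0726/0.0677)/(2πk) = 0.06988/(2π·38.9) = 2.859×10^-4 m·K/W
  R'_mineral wool = ln(0.149/0.0726)/(2πk) = 0.7190/(2π·0.0352) = 3.251 m·K/W
  R'_titanium = ln(0.156/0.149)/(2πk) = 0.04591/(2π·19.0) = 3.846×10^-4 m·K/W
  R'_conv,out = 1/(2πr h) = 1/(2π·0.156·17.5) = 0.05830 m·K/W
ΣR = 2.859×10^-4 + 3.251 + 3.846×10^-4 + 0.05830 = 3.310 m·K/W
Q' = ΔT/ΣR = (781 K − 306.2 K)/3.310 = 143 W/m

Q' = 143 W/m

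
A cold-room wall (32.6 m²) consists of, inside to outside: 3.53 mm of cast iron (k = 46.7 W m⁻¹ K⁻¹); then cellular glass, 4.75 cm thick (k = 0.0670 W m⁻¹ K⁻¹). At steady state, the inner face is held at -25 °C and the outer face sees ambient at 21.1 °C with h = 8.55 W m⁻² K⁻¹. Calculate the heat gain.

Resistance network (inner→outer):
  R_cast iron = L/(kA) = 0.00353/(46.7·32.6) = 2.319×10^-6 K/W
  R_cellular glass = L/(kA) = 0.0475/(0.0670·32.6) = 0.02175 K/W
  R_conv,out = 1/(hA) = 1/(8.55·32.6) = 0.003588 K/W
ΣR = 2.319×10^-6 + 0.02175 + 0.003588 = 0.02534 K/W
Q = ΔT/ΣR = (-25 °C − 21.1 °C)/0.02534 = -1820 W
(Negative Q ⇒ heat flows inward; heat gain = 1820 W.)

Q = 1820 W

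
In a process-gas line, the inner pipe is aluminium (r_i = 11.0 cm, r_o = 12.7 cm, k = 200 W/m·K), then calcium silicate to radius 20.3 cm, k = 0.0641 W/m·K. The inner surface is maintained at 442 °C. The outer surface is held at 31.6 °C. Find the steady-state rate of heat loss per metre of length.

Q' = 352 W/m

Series thermal resistances, inner to outer:
  R'_aluminium = ln(0.127/0.110)/(2πk) = 0.1437/(2π·200) = 1.144×10^-4 m·K/W
  R'_calcium silicate = ln(0.203/0.127)/(2πk) = 0.4690/(2π·0.0641) = 1.165 m·K/W
ΣR = 1.144×10^-4 + 1.165 = 1.165 m·K/W
Q' = ΔT/ΣR = (442 °C − 31.6 °C)/1.165 = 352 W/m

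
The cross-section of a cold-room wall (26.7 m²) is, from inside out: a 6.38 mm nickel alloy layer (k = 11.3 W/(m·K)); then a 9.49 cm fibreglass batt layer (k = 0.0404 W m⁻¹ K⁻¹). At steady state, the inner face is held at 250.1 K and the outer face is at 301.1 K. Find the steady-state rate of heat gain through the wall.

Q = 580 W

Resistance network (inner→outer):
  R_nickel alloy = L/(kA) = 0.00638/(11.3·26.7) = 2.115×10^-5 K/W
  R_fibreglass batt = L/(kA) = 0.0949/(0.0404·26.7) = 0.08798 K/W
ΣR = 2.115×10^-5 + 0.08798 = 0.08800 K/W
Q = ΔT/ΣR = (250.1 K − 301.1 K)/0.08800 = -580 W
(Negative Q ⇒ heat flows inward; heat gain = 580 W.)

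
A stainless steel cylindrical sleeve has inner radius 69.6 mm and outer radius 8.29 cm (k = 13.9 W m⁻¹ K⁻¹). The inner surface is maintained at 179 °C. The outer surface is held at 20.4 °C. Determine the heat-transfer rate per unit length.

Q' = 2πk·ΔT/ln(r₂/r₁) = 2π × 13.9 × 158.6 / ln(0.0829/0.0696) = 79200 W/m

Q' = 79.2 kW/m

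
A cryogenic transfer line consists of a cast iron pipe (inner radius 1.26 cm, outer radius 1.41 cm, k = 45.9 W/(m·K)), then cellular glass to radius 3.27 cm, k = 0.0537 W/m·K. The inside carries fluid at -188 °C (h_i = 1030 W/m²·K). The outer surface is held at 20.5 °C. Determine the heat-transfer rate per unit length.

Q' = 83.2 W/m

Series thermal resistances, inner to outer:
  R'_conv,in = 1/(2πr h) = 1/(2π·0.0126·1030) = 0.01226 m·K/W
  R'_cast iron = ln(0.0141/0.0126)/(2πk) = 0.1125/(2π·45.9) = 3.900×10^-4 m·K/W
  R'_cellular glass = ln(0.0327/0.0141)/(2πk) = 0.8412/(2π·0.0537) = 2.493 m·K/W
ΣR = 0.01226 + 3.900×10^-4 + 2.493 = 2.506 m·K/W
Q' = ΔT/ΣR = (-188 °C − 20.5 °C)/2.506 = -83.2 W/m
(Negative Q' ⇒ heat flows inward; heat gain = 83.2 W/m.)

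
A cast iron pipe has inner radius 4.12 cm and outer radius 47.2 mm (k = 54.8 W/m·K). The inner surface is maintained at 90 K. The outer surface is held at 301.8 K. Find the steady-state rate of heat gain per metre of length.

Q' = 2πk·ΔT/ln(r₂/r₁) = 2π × 54.8 × 211.8 / ln(0.0472/0.0412) = 5.36×10^5 W/m

Q' = 536 kW/m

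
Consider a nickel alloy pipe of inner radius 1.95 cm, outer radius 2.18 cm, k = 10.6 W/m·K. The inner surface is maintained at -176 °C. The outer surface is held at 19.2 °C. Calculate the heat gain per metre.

Q' = 117 kW/m

Q' = 2πk·ΔT/ln(r₂/r₁) = 2π × 10.6 × 195.2 / ln(0.0218/0.0195) = 1.17×10^5 W/m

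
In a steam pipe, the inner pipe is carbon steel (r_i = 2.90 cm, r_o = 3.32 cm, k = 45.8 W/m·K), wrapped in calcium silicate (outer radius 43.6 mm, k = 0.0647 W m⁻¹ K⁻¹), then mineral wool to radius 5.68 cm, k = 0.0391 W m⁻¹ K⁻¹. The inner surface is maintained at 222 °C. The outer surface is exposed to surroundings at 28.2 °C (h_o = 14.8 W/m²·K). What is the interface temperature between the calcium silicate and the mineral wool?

T = 155 °C

Treat each layer as a resistance in series:
  R'_carbon steel = ln(0.0332/0.0290)/(2πk) = 0.1353/(2π·45.8) = 4.700×10^-4 m·K/W
  R'_calcium silicate = ln(0.0436/0.0332)/(2πk) = 0.2725/(2π·0.0647) = 0.6703 m·K/W
  R'_mineral wool = ln(0.0568/0.0436)/(2πk) = 0.2645/(2π·0.0391) = 1.077 m·K/W
  R'_conv,out = 1/(2πr h) = 1/(2π·0.0568·14.8) = 0.1893 m·K/W
ΣR = 4.700×10^-4 + 0.6703 + 1.077 + 0.1893 = 1.937 m·K/W
Q' = ΔT/ΣR = (222 °C − 28.2 °C)/1.937 = 100.1 W/m
From the inner boundary to the calcium silicate/mineral wool interface, ΣR_partial = 0.6708 m·K/W.
T_interface = T_in − Q'·ΣR_partial = 222 °C − (100.1)(0.6708) = 155 °C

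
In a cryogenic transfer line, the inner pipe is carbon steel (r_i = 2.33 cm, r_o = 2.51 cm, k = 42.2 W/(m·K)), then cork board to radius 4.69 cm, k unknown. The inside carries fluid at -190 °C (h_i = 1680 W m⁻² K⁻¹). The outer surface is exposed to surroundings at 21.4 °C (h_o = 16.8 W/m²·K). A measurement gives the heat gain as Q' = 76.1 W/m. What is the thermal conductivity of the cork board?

ΣR = ΔT/Q' = |-190 − 21.4|/76.1 = 2.778 m·K/W
Known resistances:
  R'_conv,in = 1/(2πr h) = 1/(2π·0.0233·1680) = 0.004066 m·K/W
  R'_carbon steel = ln(0.0251/0.0233)/(2πk) = 0.07441/(2π·42.2) = 2.807×10^-4 m·K/W
  R'_conv,out = 1/(2πr h) = 1/(2π·0.0469·16.8) = 0.2020 m·K/W
R_cork board = ΣR − ΣR_known = 2.778 − 0.2063 = 2.572 m·K/W
ln(r₂/r₁)/(2πk) = 2.572 ⇒ k = 0.6251/(2π·2.572) = 0.0387 W/m·K

k = 0.0387 W/m·K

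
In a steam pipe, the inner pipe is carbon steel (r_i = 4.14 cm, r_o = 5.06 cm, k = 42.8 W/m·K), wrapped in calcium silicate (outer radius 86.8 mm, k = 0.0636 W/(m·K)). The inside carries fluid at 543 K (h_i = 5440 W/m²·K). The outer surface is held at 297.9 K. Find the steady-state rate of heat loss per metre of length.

Resistance network (inner→outer):
  R'_conv,in = 1/(2πr h) = 1/(2π·0.0414·5440) = 7.067×10^-4 m·K/W
  R'_carbon steel = ln(0.0506/0.0414)/(2πk) = 0.2007/(2π·42.8) = 7.462×10^-4 m·K/W
  R'_calcium silicate = ln(0.0868/0.0506)/(2πk) = 0.5397/(2π·0.0636) = 1.350 m·K/W
ΣR = 7.067×10^-4 + 7.462×10^-4 + 1.350 = 1.351 m·K/W
Q' = ΔT/ΣR = (543 K − 297.9 K)/1.351 = 181 W/m

Q' = 181 W/m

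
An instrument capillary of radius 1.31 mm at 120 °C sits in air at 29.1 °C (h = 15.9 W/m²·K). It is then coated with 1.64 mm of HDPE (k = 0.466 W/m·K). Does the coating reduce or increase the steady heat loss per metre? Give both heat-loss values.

Critical radius for a cylinder: r_cr = k/h = 0.0293 m = 2.93 cm.
Outer radius after coating: r₂ = 0.00131 + 0.00164 = 0.00295 m.
Since r₁ < r_cr and r₂ ≤ r_cr, the coating moves toward the maximum at r_cr — heat loss rises.
Bare: R = 1/(2πr₁h) = 7.641 m·K/W; Q = 90.9/7.641 = 11.9 W/m.
Coated: R = R_cond + R_conv = 3.670 m·K/W; Q = 90.9/3.670 = 24.8 W/m.

increases: 11.9 → 24.8 W/m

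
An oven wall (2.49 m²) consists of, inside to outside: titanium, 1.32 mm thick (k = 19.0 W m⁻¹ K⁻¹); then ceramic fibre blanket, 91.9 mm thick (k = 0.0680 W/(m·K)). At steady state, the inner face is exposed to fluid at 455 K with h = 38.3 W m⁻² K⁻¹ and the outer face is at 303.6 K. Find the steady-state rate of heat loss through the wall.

Q = 274 W

Treat each layer as a resistance in series:
  R_conv,in = 1/(hA) = 1/(38.3·2.49) = 0.01049 K/W
  R_titanium = L/(kA) = 0.00132/(19.0·2.49) = 2.790×10^-5 K/W
  R_ceramic fibre blanket = L/(kA) = 0.0919/(0.0680·2.49) = 0.5428 K/W
ΣR = 0.01049 + 2.790×10^-5 + 0.5428 = 0.5533 K/W
Q = ΔT/ΣR = (455 K − 303.6 K)/0.5533 = 274 W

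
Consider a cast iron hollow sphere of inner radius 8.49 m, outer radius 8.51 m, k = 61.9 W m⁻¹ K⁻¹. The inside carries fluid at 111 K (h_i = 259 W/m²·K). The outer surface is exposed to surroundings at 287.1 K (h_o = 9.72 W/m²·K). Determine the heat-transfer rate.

Q = 1500 kW

Series thermal resistances, inner to outer:
  R_conv,in = 1/(4πr²h) = 1/(4π·8.49²·259) = 4.263×10^-6 K/W
  R_cast iron = (1/8.49 − 1/8.51)/(4πk) = 2.768×10^-4/(4π·61.9) = 3.559×10^-7 K/W
  R_conv,out = 1/(4πr²h) = 1/(4π·8.51²·9.72) = 1.130×10^-4 K/W
ΣR = 4.263×10^-6 + 3.559×10^-7 + 1.130×10^-4 = 1.176×10^-4 K/W
Q = ΔT/ΣR = (111 K − 287.1 K)/1.176×10^-4 = -1.50×10^6 W
(Negative Q ⇒ heat flows inward; heat gain = 1.50×10^6 W.)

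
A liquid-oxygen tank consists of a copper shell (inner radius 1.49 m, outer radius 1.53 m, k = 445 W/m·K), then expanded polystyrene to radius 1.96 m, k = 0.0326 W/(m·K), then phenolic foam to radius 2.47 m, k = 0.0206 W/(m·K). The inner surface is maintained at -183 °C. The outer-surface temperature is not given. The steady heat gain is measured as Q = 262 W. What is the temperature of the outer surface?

T_out = 15.3 °C

Series resistances:
  R_copper = (1/1.49 − 1/1.53)/(4πk) = 0.01755/(4π·445) = 3.138×10^-6 K/W
  R_expanded polystyrene = (1/1.53 − 1/1.96)/(4πk) = 0.1434/(4π·0.0326) = 0.3500 K/W
  R_phenolic foam = (1/1.96 − 1/2.47)/(4πk) = 0.1053/(4π·0.0206) = 0.4069 K/W
ΣR = 0.7570 K/W
ΔT = Q·ΣR = 262 × 0.7570 = 198.3 K
Heat flows inward, so T_out = T_in + ΔT = -183 + 198.3 = 15.3 °C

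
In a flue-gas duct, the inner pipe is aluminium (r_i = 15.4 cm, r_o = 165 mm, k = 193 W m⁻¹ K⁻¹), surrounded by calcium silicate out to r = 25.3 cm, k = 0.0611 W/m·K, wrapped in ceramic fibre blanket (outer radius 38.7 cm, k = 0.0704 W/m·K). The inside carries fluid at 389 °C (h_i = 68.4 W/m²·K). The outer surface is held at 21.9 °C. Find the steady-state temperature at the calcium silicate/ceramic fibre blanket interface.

T = 191 °C

Resistance network (inner→outer):
  R'_conv,in = 1/(2πr h) = 1/(2π·0.154·68.4) = 0.01511 m·K/W
  R'_aluminium = ln(0.165/0.154)/(2πk) = 0.06899/(2π·193) = 5.689×10^-5 m·K/W
  R'_calcium silicate = ln(0.253/0.165)/(2πk) = 0.4274/(2π·0.0611) = 1.113 m·K/W
  R'_ceramic fibre blanket = ln(0.387/0.253)/(2πk) = 0.4250/(2π·0.0704) = 0.9609 m·K/W
ΣR = 0.01511 + 5.689×10^-5 + 1.113 + 0.9609 = 2.089 m·K/W
Q' = ΔT/ΣR = (389 °C − 21.9 °C)/2.089 = 175.7 W/m
From the inner boundary to the calcium silicate/ceramic fibre blanket interface, ΣR_partial = 1.128 m·K/W.
T_interface = T_in − Q'·ΣR_partial = 389 °C − (175.7)(1.128) = 191 °C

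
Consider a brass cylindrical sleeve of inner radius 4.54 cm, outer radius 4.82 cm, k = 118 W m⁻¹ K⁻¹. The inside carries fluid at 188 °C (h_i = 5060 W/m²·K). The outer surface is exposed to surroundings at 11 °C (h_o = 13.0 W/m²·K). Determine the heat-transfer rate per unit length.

Series thermal resistances, inner to outer:
  R'_conv,in = 1/(2πr h) = 1/(2π·0.0454·5060) = 6.928×10^-4 m·K/W
  R'_brass = ln(0.0482/0.0454)/(2πk) = 0.05985/(2π·118) = 8.072×10^-5 m·K/W
  R'_conv,out = 1/(2πr h) = 1/(2π·0.0482·13.0) = 0.2540 m·K/W
ΣR = 6.928×10^-4 + 8.072×10^-5 + 0.2540 = 0.2548 m·K/W
Q' = ΔT/ΣR = (188 °C − 11 °C)/0.2548 = 695 W/m

Q' = 695 W/m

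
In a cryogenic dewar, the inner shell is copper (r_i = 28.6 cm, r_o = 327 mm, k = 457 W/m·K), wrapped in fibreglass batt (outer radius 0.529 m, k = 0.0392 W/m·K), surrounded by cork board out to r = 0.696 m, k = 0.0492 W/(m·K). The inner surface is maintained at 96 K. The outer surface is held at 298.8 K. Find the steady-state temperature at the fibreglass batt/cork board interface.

T = 250.9 K

Series thermal resistances, inner to outer:
  R_copper = (1/0.286 − 1/0.327)/(4πk) = 0.4384/(4π·457) = 7.634×10^-5 K/W
  R_fibreglass batt = (1/0.327 − 1/0.529)/(4πk) = 1.168/(4π·0.0392) = 2.371 K/W
  R_cork board = (1/0.529 − 1/0.696)/(4πk) = 0.4536/(4π·0.0492) = 0.7336 K/W
ΣR = 7.634×10^-5 + 2.371 + 0.7336 = 3.105 K/W
Q = ΔT/ΣR = (96 K − 298.8 K)/3.105 = -65.31 W
From the inner boundary to the fibreglass batt/cork board interface, ΣR_partial = 2.371 K/W.
T_interface = T_in − Q·ΣR_partial = 96 K − (-65.31)(2.371) = 250.9 K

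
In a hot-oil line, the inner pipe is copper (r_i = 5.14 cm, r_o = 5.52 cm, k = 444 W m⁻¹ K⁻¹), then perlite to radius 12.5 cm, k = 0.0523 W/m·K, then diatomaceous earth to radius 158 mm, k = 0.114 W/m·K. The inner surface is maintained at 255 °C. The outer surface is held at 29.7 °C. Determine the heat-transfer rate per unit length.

Resistance network (inner→outer):
  R'_copper = ln(0.0552/0.0514)/(2πk) = 0.07132/(2π·444) = 2.557×10^-5 m·K/W
  R'_perlite = ln(0.125/0.0552)/(2πk) = 0.8174/(2π·0.0523) = 2.487 m·K/W
  R'_diatomaceous earth = ln(0.158/0.125)/(2πk) = 0.2343/(2π·0.114) = 0.3271 m·K/W
ΣR = 2.557×10^-5 + 2.487 + 0.3271 = 2.814 m·K/W
Q' = ΔT/ΣR = (255 °C − 29.7 °C)/2.814 = 80.1 W/m

Q' = 80.1 W/m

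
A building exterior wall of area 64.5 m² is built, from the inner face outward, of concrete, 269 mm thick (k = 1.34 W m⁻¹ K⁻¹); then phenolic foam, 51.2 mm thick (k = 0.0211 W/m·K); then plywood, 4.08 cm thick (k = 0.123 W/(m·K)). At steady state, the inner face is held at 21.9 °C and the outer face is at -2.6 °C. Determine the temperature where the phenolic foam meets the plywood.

T = 0.15 °C

Series thermal resistances, inner to outer:
  R_concrete = L/(kA) = 0.269/(1.34·64.5) = 0.003112 K/W
  R_phenolic foam = L/(kA) = 0.0512/(0.0211·64.5) = 0.03762 K/W
  R_plywood = L/(kA) = 0.0408/(0.123·64.5) = 0.005143 K/W
ΣR = 0.003112 + 0.03762 + 0.005143 = 0.04587 K/W
Q = ΔT/ΣR = (21.9 °C − -2.6 °C)/0.04587 = 534.1 W
From the inner boundary to the phenolic foam/plywood interface, ΣR_partial = 0.04073 K/W.
T_interface = T_in − Q·ΣR_partial = 21.9 °C − (534.1)(0.04073) = 0.15 °C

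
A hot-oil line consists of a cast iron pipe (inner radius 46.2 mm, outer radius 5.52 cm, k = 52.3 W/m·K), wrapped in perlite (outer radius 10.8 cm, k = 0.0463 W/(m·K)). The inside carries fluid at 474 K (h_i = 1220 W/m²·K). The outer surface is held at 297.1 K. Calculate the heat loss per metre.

Series thermal resistances, inner to outer:
  R'_conv,in = 1/(2πr h) = 1/(2π·0.0462·1220) = 0.002824 m·K/W
  R'_cast iron = ln(0.0552/0.0462)/(2πk) = 0.1780/(2π·52.3) = 5.416×10^-4 m·K/W
  R'_perlite = ln(0.108/0.0552)/(2πk) = 0.6712/(2π·0.0463) = 2.307 m·K/W
ΣR = 0.002824 + 5.416×10^-4 + 2.307 = 2.310 m·K/W
Q' = ΔT/ΣR = (474 K − 297.1 K)/2.310 = 76.6 W/m

Q' = 76.6 W/m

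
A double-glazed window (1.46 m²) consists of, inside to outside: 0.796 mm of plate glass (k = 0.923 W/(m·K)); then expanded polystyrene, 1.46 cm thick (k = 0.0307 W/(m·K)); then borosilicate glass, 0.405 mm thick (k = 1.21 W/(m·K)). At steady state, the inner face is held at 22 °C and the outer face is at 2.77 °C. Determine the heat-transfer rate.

Q = 58.9 W

Series thermal resistances, inner to outer:
  R_plate glass = L/(kA) = 7.96×10^-4/(0.923·1.46) = 5.907×10^-4 K/W
  R_expanded polystyrene = L/(kA) = 0.0146/(0.0307·1.46) = 0.3257 K/W
  R_borosilicate glass = L/(kA) = 4.05×10^-4/(1.21·1.46) = 2.293×10^-4 K/W
ΣR = 5.907×10^-4 + 0.3257 + 2.293×10^-4 = 0.3265 K/W
Q = ΔT/ΣR = (22 °C − 2.77 °C)/0.3265 = 58.9 W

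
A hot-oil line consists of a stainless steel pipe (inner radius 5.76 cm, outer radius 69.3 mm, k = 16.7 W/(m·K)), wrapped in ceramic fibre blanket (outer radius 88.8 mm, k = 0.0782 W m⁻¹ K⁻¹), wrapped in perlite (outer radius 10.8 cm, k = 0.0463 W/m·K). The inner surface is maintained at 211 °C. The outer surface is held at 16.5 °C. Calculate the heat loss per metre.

Treat each layer as a resistance in series:
  R'_stainless steel = ln(0.0693/0.0576)/(2πk) = 0.1849/(2π·16.7) = 0.001762 m·K/W
  R'_ceramic fibre blanket = ln(0.0888/0.0693)/(2πk) = 0.2479/(2π·0.0782) = 0.5046 m·K/W
  R'_perlite = ln(0.108/0.0888)/(2πk) = 0.1957/(2π·0.0463) = 0.6729 m·K/W
ΣR = 0.001762 + 0.5046 + 0.6729 = 1.179 m·K/W
Q' = ΔT/ΣR = (211 °C − 16.5 °C)/1.179 = 165 W/m

Q' = 165 W/m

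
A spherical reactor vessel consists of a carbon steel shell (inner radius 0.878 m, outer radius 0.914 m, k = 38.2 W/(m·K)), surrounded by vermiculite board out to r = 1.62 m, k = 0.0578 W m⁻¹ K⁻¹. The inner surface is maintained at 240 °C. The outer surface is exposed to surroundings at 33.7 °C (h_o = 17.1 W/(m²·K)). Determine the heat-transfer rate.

Q = 313 W

Treat each layer as a resistance in series:
  R_carbon steel = (1/0.878 − 1/0.914)/(4πk) = 0.04486/(4π·38.2) = 9.345×10^-5 K/W
  R_vermiculite board = (1/0.914 − 1/1.62)/(4πk) = 0.4768/(4π·0.0578) = 0.6565 K/W
  R_conv,out = 1/(4πr²h) = 1/(4π·1.62²·17.1) = 0.001773 K/W
ΣR = 9.345×10^-5 + 0.6565 + 0.001773 = 0.6584 K/W
Q = ΔT/ΣR = (240 °C − 33.7 °C)/0.6584 = 313 W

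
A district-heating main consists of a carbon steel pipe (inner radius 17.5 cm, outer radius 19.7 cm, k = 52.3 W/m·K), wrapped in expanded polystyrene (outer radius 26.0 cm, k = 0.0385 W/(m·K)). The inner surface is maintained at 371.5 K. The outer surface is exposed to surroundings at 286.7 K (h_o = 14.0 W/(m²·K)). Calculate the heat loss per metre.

Series thermal resistances, inner to outer:
  R'_carbon steel = ln(0.197/0.175)/(2πk) = 0.1184/(2π·52.3) = 3.604×10^-4 m·K/W
  R'_expanded polystyrene = ln(0.260/0.197)/(2πk) = 0.2775/(2π·0.0385) = 1.147 m·K/W
  R'_conv,out = 1/(2πr h) = 1/(2π·0.260·14.0) = 0.04372 m·K/W
ΣR = 3.604×10^-4 + 1.147 + 0.04372 = 1.191 m·K/W
Q' = ΔT/ΣR = (371.5 K − 286.7 K)/1.191 = 71.2 W/m

Q' = 71.2 W/m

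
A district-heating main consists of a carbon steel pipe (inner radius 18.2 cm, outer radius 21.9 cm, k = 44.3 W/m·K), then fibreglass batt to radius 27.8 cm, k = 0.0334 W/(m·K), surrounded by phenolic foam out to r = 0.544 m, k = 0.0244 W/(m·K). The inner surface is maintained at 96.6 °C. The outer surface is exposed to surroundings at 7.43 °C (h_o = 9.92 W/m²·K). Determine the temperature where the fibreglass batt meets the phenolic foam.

T = 78.3 °C

Treat each layer as a resistance in series:
  R'_carbon steel = ln(0.219/0.182)/(2πk) = 0.1851/(2π·44.3) = 6.649×10^-4 m·K/W
  R'_fibreglass batt = ln(0.278/0.219)/(2πk) = 0.2385/(2π·0.0334) = 1.137 m·K/W
  R'_phenolic foam = ln(0.544/0.278)/(2πk) = 0.6713/(2π·0.0244) = 4.379 m·K/W
  R'_conv,out = 1/(2πr h) = 1/(2π·0.544·9.92) = 0.02949 m·K/W
ΣR = 6.649×10^-4 + 1.137 + 4.379 + 0.02949 = 5.546 m·K/W
Q' = ΔT/ΣR = (96.6 °C − 7.43 °C)/5.546 = 16.08 W/m
From the inner boundary to the fibreglass batt/phenolic foam interface, ΣR_partial = 1.138 m·K/W.
T_interface = T_in − Q'·ΣR_partial = 96.6 °C − (16.08)(1.138) = 78.3 °C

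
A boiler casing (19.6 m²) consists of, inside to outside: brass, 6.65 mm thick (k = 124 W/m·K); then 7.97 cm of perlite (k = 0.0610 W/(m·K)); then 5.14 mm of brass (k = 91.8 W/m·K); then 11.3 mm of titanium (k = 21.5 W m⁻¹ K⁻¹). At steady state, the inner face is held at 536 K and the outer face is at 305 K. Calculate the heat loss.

Series thermal resistances, inner to outer:
  R_brass = L/(kA) = 0.00665/(124·19.6) = 2.736×10^-6 K/W
  R_perlite = L/(kA) = 0.0797/(0.0610·19.6) = 0.06666 K/W
  R_brass = L/(kA) = 0.00514/(91.8·19.6) = 2.857×10^-6 K/W
  R_titanium = L/(kA) = 0.0113/(21.5·19.6) = 2.682×10^-5 K/W
ΣR = 2.736×10^-6 + 0.06666 + 2.857×10^-6 + 2.682×10^-5 = 0.06669 K/W
Q = ΔT/ΣR = (536 K − 305 K)/0.06669 = 3460 W

Q = 3460 W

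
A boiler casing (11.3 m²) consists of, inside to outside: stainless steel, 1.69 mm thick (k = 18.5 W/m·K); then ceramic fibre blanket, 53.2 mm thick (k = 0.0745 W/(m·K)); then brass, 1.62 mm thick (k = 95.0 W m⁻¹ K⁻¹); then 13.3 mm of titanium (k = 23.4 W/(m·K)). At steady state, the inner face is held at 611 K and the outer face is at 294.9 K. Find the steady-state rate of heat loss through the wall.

Q = 5000 W

Resistance network (inner→outer):
  R_stainless steel = L/(kA) = 0.00169/(18.5·11.3) = 8.084×10^-6 K/W
  R_ceramic fibre blanket = L/(kA) = 0.0532/(0.0745·11.3) = 0.06319 K/W
  R_brass = L/(kA) = 0.00162/(95.0·11.3) = 1.509×10^-6 K/W
  R_titanium = L/(kA) = 0.0133/(23.4·11.3) = 5.030×10^-5 K/W
ΣR = 8.084×10^-6 + 0.06319 + 1.509×10^-6 + 5.030×10^-5 = 0.06325 K/W
Q = ΔT/ΣR = (611 K − 294.9 K)/0.06325 = 5000 W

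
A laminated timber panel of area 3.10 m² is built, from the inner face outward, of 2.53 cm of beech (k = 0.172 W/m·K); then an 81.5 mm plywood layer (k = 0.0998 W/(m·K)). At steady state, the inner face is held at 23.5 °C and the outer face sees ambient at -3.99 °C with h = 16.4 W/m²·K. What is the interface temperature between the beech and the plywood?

T = 19.6 °C

Treat each layer as a resistance in series:
  R_beech = L/(kA) = 0.0253/(0.172·3.10) = 0.04745 K/W
  R_plywood = L/(kA) = 0.0815/(0.0998·3.10) = 0.2634 K/W
  R_conv,out = 1/(hA) = 1/(16.4·3.10) = 0.01967 K/W
ΣR = 0.04745 + 0.2634 + 0.01967 = 0.3305 K/W
Q = ΔT/ΣR = (23.5 °C − -3.99 °C)/0.3305 = 83.18 W
From the inner boundary to the beech/plywood interface, ΣR_partial = 0.04745 K/W.
T_interface = T_in − Q·ΣR_partial = 23.5 °C − (83.18)(0.04745) = 19.6 °C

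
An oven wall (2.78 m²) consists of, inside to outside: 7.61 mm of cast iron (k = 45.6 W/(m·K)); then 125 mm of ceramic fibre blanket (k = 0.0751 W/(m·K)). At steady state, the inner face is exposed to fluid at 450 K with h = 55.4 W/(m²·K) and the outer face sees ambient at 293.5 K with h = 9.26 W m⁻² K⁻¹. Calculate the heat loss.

Q = 243 W

Resistance network (inner→outer):
  R_conv,in = 1/(hA) = 1/(55.4·2.78) = 0.006493 K/W
  R_cast iron = L/(kA) = 0.00761/(45.6·2.78) = 6.003×10^-5 K/W
  R_ceramic fibre blanket = L/(kA) = 0.125/(0.0751·2.78) = 0.5987 K/W
  R_conv,out = 1/(hA) = 1/(9.26·2.78) = 0.03885 K/W
ΣR = 0.006493 + 6.003×10^-5 + 0.5987 + 0.03885 = 0.6441 K/W
Q = ΔT/ΣR = (450 K − 293.5 K)/0.6441 = 243 W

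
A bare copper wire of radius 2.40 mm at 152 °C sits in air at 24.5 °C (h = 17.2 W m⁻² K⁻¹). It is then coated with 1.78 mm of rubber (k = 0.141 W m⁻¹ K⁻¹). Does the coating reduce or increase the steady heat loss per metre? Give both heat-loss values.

Critical radius for a cylinder: r_cr = k/h = 0.00820 m = 0.820 cm.
Outer radius after coating: r₂ = 0.00240 + 0.00178 = 0.00418 m.
Since r₁ < r_cr and r₂ ≤ r_cr, the coating moves toward the maximum at r_cr — heat loss rises.
Bare: R = 1/(2πr₁h) = 3.855 m·K/W; Q = 127.5/3.855 = 33.1 W/m.
Coated: R = R_cond + R_conv = 2.840 m·K/W; Q = 127.5/2.840 = 44.9 W/m.

increases: 33.1 → 44.9 W/m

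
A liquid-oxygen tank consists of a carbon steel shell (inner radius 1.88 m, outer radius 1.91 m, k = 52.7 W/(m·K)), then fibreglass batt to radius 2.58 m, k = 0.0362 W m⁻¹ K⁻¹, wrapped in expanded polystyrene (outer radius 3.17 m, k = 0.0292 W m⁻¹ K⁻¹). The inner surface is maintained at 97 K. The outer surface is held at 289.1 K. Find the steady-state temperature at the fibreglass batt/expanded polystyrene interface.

Series thermal resistances, inner to outer:
  R_carbon steel = (1/1.88 − 1/1.91)/(4πk) = 0.008355/(4π·52.7) = 1.262×10^-5 K/W
  R_fibreglass batt = (1/1.91 − 1/2.58)/(4πk) = 0.1360/(4π·0.0362) = 0.2989 K/W
  R_expanded polystyrene = (1/2.58 − 1/3.17)/(4πk) = 0.07214/(4π·0.0292) = 0.1966 K/W
ΣR = 1.262×10^-5 + 0.2989 + 0.1966 = 0.4955 K/W
Q = ΔT/ΣR = (97 K − 289.1 K)/0.4955 = -387.7 W
From the inner boundary to the fibreglass batt/expanded polystyrene interface, ΣR_partial = 0.2989 K/W.
T_interface = T_in − Q·ΣR_partial = 97 K − (-387.7)(0.2989) = 212.9 K

T = 212.9 K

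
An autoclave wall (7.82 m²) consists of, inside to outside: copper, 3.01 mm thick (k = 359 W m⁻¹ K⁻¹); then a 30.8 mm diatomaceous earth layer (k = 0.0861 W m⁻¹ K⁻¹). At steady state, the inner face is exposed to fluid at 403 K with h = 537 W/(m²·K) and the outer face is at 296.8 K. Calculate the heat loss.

Treat each layer as a resistance in series:
  R_conv,in = 1/(hA) = 1/(537·7.82) = 2.381×10^-4 K/W
  R_copper = L/(kA) = 0.00301/(359·7.82) = 1.072×10^-6 K/W
  R_diatomaceous earth = L/(kA) = 0.0308/(0.0861·7.82) = 0.04574 K/W
ΣR = 2.381×10^-4 + 1.072×10^-6 + 0.04574 = 0.04598 K/W
Q = ΔT/ΣR = (403 K − 296.8 K)/0.04598 = 2310 W

Q = 2310 W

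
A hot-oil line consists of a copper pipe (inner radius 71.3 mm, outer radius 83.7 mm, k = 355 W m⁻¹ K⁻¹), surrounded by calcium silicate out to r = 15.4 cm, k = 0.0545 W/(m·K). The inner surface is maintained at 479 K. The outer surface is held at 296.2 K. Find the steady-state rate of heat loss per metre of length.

Q' = 103 W/m

Series thermal resistances, inner to outer:
  R'_copper = ln(0.0837/0.0713)/(2πk) = 0.1603/(2π·355) = 7.189×10^-5 m·K/W
  R'_calcium silicate = ln(0.154/0.0837)/(2πk) = 0.6097/(2π·0.0545) = 1.781 m·K/W
ΣR = 7.189×10^-5 + 1.781 = 1.781 m·K/W
Q' = ΔT/ΣR = (479 K − 296.2 K)/1.781 = 103 W/m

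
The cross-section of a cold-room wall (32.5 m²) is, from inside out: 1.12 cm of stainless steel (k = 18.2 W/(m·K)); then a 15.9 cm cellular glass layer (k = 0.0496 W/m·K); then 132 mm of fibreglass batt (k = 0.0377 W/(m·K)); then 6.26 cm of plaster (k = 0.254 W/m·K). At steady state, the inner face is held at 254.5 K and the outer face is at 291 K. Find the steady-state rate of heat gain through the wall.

Treat each layer as a resistance in series:
  R_stainless steel = L/(kA) = 0.0112/(18.2·32.5) = 1.893×10^-5 K/W
  R_cellular glass = L/(kA) = 0.159/(0.0496·32.5) = 0.09864 K/W
  R_fibreglass batt = L/(kA) = 0.132/(0.0377·32.5) = 0.1077 K/W
  R_plaster = L/(kA) = 0.0626/(0.254·32.5) = 0.007583 K/W
ΣR = 1.893×10^-5 + 0.09864 + 0.1077 + 0.007583 = 0.2139 K/W
Q = ΔT/ΣR = (254.5 K − 291 K)/0.2139 = -171 W
(Negative Q ⇒ heat flows inward; heat gain = 171 W.)

Q = 171 W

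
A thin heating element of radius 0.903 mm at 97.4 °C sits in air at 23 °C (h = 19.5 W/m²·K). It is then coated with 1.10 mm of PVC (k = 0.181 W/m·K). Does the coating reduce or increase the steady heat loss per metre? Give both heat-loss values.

increases: 8.23 → 15.6 W/m

Critical radius for a cylinder: r_cr = k/h = 0.00928 m = 0.928 cm.
Outer radius after coating: r₂ = 9.03×10^-4 + 0.00110 = 0.002003 m.
Since r₁ < r_cr and r₂ ≤ r_cr, the coating moves toward the maximum at r_cr — heat loss rises.
Bare: R = 1/(2πr₁h) = 9.039 m·K/W; Q = 74.4/9.039 = 8.23 W/m.
Coated: R = R_cond + R_conv = 4.775 m·K/W; Q = 74.4/4.775 = 15.6 W/m.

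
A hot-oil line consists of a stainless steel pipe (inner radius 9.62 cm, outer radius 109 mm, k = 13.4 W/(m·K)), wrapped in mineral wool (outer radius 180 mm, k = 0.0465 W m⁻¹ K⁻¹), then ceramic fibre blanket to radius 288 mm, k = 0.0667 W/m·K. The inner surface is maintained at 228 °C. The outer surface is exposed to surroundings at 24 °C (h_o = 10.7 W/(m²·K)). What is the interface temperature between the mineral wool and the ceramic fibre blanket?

Series thermal resistances, inner to outer:
  R'_stainless steel = ln(0.109/0.0962)/(2πk) = 0.1249/(2π·13.4) = 0.001484 m·K/W
  R'_mineral wool = ln(0.180/0.109)/(2πk) = 0.5016/(2π·0.0465) = 1.717 m·K/W
  R'_ceramic fibre blanket = ln(0.288/0.180)/(2πk) = 0.4700/(2π·0.0667) = 1.121 m·K/W
  R'_conv,out = 1/(2πr h) = 1/(2π·0.288·10.7) = 0.05165 m·K/W
ΣR = 0.001484 + 1.717 + 1.121 + 0.05165 = 2.891 m·K/W
Q' = ΔT/ΣR = (228 °C − 24 °C)/2.891 = 70.56 W/m
From the inner boundary to the mineral wool/ceramic fibre blanket interface, ΣR_partial = 1.718 m·K/W.
T_interface = T_in − Q'·ΣR_partial = 228 °C − (70.56)(1.718) = 107 °C

T = 107 °C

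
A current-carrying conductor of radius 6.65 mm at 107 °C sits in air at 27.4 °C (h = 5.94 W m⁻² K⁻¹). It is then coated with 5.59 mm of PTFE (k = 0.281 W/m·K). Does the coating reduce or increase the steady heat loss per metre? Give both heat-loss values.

increases: 19.8 → 31.4 W/m

Critical radius for a cylinder: r_cr = k/h = 0.0473 m = 4.73 cm.
Outer radius after coating: r₂ = 0.00665 + 0.00559 = 0.01224 m.
Since r₁ < r_cr and r₂ ≤ r_cr, the coating moves toward the maximum at r_cr — heat loss rises.
Bare: R = 1/(2πr₁h) = 4.029 m·K/W; Q = 79.6/4.029 = 19.8 W/m.
Coated: R = R_cond + R_conv = 2.535 m·K/W; Q = 79.6/2.535 = 31.4 W/m.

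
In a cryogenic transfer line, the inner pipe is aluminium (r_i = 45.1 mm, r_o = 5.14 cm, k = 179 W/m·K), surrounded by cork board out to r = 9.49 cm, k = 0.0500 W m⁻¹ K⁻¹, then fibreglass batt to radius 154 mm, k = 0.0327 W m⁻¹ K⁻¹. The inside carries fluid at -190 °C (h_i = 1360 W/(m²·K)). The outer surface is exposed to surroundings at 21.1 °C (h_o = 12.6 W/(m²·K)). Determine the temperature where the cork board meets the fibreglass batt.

T = -96.1 °C

Series thermal resistances, inner to outer:
  R'_conv,in = 1/(2πr h) = 1/(2π·0.0451·1360) = 0.002595 m·K/W
  R'_aluminium = ln(0.0514/0.0451)/(2πk) = 0.1308/(2π·179) = 1.163×10^-4 m·K/W
  R'_cork board = ln(0.0949/0.0514)/(2πk) = 0.6132/(2π·0.0500) = 1.952 m·K/W
  R'_fibreglass batt = ln(0.154/0.0949)/(2πk) = 0.4841/(2π·0.0327) = 2.356 m·K/W
  R'_conv,out = 1/(2πr h) = 1/(2π·0.154·12.6) = 0.08202 m·K/W
ΣR = 0.002595 + 1.163×10^-4 + 1.952 + 2.356 + 0.08202 = 4.393 m·K/W
Q' = ΔT/ΣR = (-190 °C − 21.1 °C)/4.393 = -48.05 W/m
From the inner boundary to the cork board/fibreglass batt interface, ΣR_partial = 1.955 m·K/W.
T_interface = T_in − Q'·ΣR_partial = -190 °C − (-48.05)(1.955) = -96.1 °C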